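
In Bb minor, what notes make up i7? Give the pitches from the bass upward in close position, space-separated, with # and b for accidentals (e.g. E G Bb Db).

Bb Db F Ab

In Bb minor, the tonic is Bb, and the diatonic chord built there is a minor seventh chord.
Stacking thirds from Bb gives Bb-Db-F-Ab.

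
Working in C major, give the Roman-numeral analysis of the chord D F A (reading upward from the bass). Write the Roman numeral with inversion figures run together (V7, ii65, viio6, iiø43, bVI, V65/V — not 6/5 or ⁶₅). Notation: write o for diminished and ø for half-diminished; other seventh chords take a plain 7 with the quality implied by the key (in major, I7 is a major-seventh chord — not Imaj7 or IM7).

Stacked in thirds the chord is D-F-A: a minor triad on D.
In C major, D is the supertonic; the diatonic minor triad there is ii.

ii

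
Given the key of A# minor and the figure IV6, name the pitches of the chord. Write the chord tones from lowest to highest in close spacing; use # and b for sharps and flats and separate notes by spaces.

Scale degree 4 in A# minor is D#; here the chord built on it is altered to a major triad. IV6 is the major subdominant, borrowed from the parallel major.
So the chord is D#-F##-A#.
The figured bass 6 indicates first inversion, placing the third (F##) in the bass: F##-A#-D#.

F## A# D#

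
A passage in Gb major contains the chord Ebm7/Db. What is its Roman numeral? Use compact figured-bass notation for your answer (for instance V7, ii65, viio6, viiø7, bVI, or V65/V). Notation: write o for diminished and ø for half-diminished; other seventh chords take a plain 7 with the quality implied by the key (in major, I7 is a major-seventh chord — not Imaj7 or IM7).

vi42

The pitches Eb-Gb-Bb-Db form a minor seventh chord rooted on Eb.
Eb is scale degree 6 in Gb major, and a minor seventh chord on that degree is written vi7.
With Db in the bass the chord is in third inversion, so the figured bass is 42.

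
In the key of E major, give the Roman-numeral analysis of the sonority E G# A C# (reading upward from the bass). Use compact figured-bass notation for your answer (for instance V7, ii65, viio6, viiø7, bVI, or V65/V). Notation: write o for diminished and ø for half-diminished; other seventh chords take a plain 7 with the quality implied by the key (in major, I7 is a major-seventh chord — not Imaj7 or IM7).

IV43

Stacked in thirds the chord is A-C#-E-G#: a major seventh chord on A.
In E major, A is the subdominant; the diatonic major seventh chord there is IV7.
With E in the bass the chord is in second inversion, so the figured bass is 43.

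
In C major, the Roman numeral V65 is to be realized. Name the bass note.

B

V in C major has root G; the chord is G-B-D-F.
The figure 65 means first inversion — the third is in the bass.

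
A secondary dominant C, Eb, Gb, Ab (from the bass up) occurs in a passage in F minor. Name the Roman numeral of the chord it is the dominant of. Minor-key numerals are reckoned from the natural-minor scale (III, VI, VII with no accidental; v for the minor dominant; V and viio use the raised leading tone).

VI

The chord is a dominant seventh chord on Ab.
A dominant resolves down a perfect fifth: Ab → Db. In F minor, Db is scale degree 6, i.e. VI.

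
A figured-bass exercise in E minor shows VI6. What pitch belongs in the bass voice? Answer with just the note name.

E

VI in E minor has root C; the chord is C-E-G.
The figure 6 means first inversion — the third is in the bass.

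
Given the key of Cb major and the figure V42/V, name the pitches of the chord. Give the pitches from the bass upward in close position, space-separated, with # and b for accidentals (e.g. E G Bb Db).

Cb Db F Ab

The slash means an applied dominant: we want the dominant of V. In Cb major, V is Gb major, and its dominant is built on Db.
Building a dominant seventh chord on Db gives Db-F-Ab-Cb.
With the 42 figure the chord is in third inversion; from the bass Cb upward in close position it reads Cb-Db-F-Ab.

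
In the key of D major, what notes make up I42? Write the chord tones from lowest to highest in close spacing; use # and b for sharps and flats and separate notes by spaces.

C# D F# A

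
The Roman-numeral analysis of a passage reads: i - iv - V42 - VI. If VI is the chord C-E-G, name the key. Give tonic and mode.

E minor

The chord C is a major triad rooted on C; its label is VI.
If C is scale degree 6 and the mode makes that degree carry a major triad, the tonic is E and the mode is minor.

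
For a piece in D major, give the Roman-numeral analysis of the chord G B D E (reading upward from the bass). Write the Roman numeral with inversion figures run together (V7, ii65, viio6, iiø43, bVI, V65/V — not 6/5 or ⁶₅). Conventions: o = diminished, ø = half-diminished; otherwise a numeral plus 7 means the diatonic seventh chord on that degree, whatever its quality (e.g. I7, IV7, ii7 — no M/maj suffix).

ii65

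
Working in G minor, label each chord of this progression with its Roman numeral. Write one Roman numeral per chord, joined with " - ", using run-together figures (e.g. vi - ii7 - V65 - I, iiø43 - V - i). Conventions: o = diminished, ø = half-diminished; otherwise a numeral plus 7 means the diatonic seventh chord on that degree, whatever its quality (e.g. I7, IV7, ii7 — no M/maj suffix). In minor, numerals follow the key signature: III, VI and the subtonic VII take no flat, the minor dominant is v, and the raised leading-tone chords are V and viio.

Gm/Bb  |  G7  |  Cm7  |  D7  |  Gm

Gm/Bb has root G, degree 1 in G minor, so i6.
G7: chromatic; G is V of iv, so V7/iv.
Cm7: minor seventh chord on C = scale degree 4 → iv7.
D7: root D is the dominant; dominant seventh chord there is V7.
Gm has root G, degree 1 in G minor, so i.

i6 - V7/iv - iv7 - V7 - i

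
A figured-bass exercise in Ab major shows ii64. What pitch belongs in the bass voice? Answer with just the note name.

F

ii in Ab major has root Bb; the chord is Bb-Db-F.
The figure 64 means second inversion — the fifth is in the bass.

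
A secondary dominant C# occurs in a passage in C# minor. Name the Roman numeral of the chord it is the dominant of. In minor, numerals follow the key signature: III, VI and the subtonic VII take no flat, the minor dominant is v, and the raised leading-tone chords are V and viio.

iv

The chord is a major triad on C#.
A dominant resolves down a perfect fifth: C# → F#. In C# minor, F# is scale degree 4, i.e. iv.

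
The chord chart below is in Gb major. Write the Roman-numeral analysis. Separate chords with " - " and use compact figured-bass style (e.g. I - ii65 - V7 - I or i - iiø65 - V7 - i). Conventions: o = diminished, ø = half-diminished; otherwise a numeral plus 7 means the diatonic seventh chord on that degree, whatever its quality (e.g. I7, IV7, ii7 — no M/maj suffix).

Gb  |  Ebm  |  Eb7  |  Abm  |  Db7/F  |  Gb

I - vi - V7/ii - ii - V65 - I

Gb: root Gb is the tonic; major triad there is I.
Ebm has root Eb, degree 6 in Gb major, so vi.
Eb7: a dominant seventh chord on Eb, the applied dominant of ii → V7/ii.
Abm: minor triad on Ab = scale degree 2 → ii.
Db7/F: dominant seventh chord on Db = scale degree 5 → V65.
Gb has root Gb, degree 1 in Gb major, so I.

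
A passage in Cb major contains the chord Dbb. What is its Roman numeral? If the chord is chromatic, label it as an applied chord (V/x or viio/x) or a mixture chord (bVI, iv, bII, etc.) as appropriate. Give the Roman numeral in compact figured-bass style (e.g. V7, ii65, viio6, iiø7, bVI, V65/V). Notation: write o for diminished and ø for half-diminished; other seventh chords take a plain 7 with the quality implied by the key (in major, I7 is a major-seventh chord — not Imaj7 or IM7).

bII

Stacked in thirds the chord is Dbb-Fb-Abb: a major triad on Dbb.
Dbb is the lowered second degree of Cb major (diatonic 2 would be Db). This is the Neapolitan chord — a major triad on the lowered second degree.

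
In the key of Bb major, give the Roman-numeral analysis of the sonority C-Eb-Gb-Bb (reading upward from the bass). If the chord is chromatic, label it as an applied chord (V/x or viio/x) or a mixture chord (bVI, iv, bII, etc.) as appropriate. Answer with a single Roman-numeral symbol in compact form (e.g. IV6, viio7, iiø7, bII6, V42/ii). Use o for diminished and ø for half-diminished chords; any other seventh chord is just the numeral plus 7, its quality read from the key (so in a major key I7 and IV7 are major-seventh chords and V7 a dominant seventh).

iiø7

Stacked in thirds the chord is C-Eb-Gb-Bb: a half-diminished seventh chord on C.
C is the second degree of Bb major. This is the half-diminished supertonic seventh, borrowed from the parallel minor.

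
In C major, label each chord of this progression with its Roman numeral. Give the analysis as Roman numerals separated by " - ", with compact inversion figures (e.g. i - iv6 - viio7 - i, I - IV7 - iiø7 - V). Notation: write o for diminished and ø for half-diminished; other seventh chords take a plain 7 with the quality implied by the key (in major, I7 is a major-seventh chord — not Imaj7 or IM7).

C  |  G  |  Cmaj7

I - V - I7

C: major triad on C = scale degree 1 → I.
G: major triad on G = scale degree 5 → V.
Cmaj7 has root C, degree 1 in C major, so I7.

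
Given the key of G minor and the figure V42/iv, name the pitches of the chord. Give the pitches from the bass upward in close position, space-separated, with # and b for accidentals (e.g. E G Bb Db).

F G B D

V42/iv is a secondary dominant — the dominant seventh of iv. iv in G minor is C, so the applied chord's root is G, a perfect fifth above.
Building a dominant seventh chord on G gives G-B-D-F.
The figured bass 42 indicates third inversion, placing the seventh (F) in the bass: F-G-B-D.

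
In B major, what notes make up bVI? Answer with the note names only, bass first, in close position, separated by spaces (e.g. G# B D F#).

G B D

Scale degree 6 in B major is G#; lowering it a half step gives G. bVI is a major triad on the lowered sixth degree, borrowed from the parallel minor.
So the chord is G-B-D.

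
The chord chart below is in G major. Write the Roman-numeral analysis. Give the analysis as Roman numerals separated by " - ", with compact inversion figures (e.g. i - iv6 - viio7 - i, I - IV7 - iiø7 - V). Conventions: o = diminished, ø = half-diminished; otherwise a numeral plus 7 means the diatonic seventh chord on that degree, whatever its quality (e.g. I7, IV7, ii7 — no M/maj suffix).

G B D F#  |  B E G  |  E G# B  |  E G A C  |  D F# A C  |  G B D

I7 - vi64 - V/ii - ii43 - V7 - I

G-B-D-F#: major seventh chord on G = scale degree 1 → I7.
B-E-G has root E, degree 6 in G major, so vi64.
E-G#-B: chromatic; E is V of ii, so V/ii.
E-G-A-C: root A is the supertonic; minor seventh chord there is ii43.
D-F#-A-C: root D is the dominant; dominant seventh chord there is V7.
G-B-D has root G, degree 1 in G major, so I.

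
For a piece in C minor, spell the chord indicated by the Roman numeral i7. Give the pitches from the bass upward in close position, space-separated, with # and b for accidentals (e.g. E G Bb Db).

The numeral's case and figure indicate a minor seventh chord. In C minor its root, scale degree 1, is C.
Stacking thirds from C gives C-Eb-G-Bb.

C Eb G Bb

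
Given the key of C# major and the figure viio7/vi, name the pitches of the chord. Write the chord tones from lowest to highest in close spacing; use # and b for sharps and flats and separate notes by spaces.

G## B# D# F#

viio7/vi is a secondary leading-tone chord. The target vi is A# in C# major; the applied chord is rooted a semitone below, on G##.
Building a fully diminished seventh chord on G## gives G##-B#-D#-F#.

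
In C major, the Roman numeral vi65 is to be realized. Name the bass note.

vi in C major has root A; the chord is A-C-E-G.
The figure 65 means first inversion — the third is in the bass.

C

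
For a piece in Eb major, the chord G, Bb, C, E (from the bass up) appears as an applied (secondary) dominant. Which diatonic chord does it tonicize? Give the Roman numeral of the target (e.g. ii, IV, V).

ii

The chord is a dominant seventh chord on C.
A dominant resolves down a perfect fifth: C → F. In Eb major, F is scale degree 2, i.e. ii.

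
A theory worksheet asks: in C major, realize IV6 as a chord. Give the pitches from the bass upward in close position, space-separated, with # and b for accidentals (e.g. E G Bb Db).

A C F

The numeral's case and figure indicate a major triad. In C major its root, scale degree 4, is F.
That chord is spelled F-A-C.
The figured bass 6 indicates first inversion, placing the third (A) in the bass: A-C-F.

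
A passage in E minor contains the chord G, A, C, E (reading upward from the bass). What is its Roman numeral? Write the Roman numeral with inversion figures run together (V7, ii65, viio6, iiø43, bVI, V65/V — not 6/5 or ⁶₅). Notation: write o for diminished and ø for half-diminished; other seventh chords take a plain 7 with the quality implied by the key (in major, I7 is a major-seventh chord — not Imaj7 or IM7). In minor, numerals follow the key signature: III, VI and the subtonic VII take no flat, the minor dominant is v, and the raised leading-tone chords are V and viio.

iv42

Stacked in thirds the chord is A-C-E-G: a minor seventh chord on A.
A is scale degree 4 in E minor, and a minor seventh chord on that degree is written iv7.
With G in the bass the chord is in third inversion, so the figured bass is 42.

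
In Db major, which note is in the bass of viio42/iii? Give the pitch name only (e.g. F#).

Db

The applied chord viio42/iii is rooted on E: E-G-Bb-Db.
The figure 42 means third inversion — the seventh is in the bass.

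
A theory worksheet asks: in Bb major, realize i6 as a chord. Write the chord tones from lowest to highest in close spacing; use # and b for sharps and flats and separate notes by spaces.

Db F Bb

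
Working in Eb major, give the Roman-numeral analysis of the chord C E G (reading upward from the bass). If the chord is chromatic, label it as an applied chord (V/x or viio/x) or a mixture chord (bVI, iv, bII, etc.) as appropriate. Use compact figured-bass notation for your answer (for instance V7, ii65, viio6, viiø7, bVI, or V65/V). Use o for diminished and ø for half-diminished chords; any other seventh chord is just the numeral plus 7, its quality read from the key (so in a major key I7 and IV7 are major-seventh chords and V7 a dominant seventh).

The pitches C-E-G form a major triad rooted on C.
C is not a diatonic chord root with this quality in Eb major, but it lies a perfect fifth above F (ii), so the chord functions as an applied dominant of ii.

V/ii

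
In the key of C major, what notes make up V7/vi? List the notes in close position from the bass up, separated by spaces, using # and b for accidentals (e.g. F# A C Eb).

V7/vi is a secondary dominant — the dominant seventh of vi. vi in C major is A, so the applied chord's root is E, a perfect fifth above.
Building a dominant seventh chord on E gives E-G#-B-D.

E G# B D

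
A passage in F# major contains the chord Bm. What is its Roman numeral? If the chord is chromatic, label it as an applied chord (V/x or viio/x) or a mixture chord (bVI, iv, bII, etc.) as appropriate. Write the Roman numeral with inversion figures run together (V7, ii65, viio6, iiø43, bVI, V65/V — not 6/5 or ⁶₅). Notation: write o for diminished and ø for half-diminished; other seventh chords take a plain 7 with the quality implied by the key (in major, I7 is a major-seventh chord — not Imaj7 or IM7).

iv

Stacked in thirds the chord is B-D-F#: a minor triad on B.
B is the fourth degree of F# major. This is the minor subdominant, borrowed from the parallel minor.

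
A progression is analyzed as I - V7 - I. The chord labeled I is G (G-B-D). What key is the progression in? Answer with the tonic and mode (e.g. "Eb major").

G major

The chord G is a major triad rooted on G; its label is I.
If G is scale degree 1 and the mode makes that degree carry a major triad, the tonic is G and the mode is major.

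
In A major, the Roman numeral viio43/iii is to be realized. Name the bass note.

F#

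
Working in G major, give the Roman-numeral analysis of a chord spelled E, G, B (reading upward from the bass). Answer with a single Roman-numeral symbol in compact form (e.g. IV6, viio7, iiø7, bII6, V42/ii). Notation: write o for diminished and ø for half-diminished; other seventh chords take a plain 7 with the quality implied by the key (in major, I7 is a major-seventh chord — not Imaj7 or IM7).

vi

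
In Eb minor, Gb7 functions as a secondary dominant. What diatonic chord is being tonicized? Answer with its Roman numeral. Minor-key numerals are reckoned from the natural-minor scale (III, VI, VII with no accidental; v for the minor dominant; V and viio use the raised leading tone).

The chord is a dominant seventh chord on Gb.
A dominant resolves down a perfect fifth: Gb → Cb. In Eb minor, Cb is scale degree 6, i.e. VI.

VI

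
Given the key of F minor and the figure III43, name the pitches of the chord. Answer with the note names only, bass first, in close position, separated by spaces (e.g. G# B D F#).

Eb G Ab C

The numeral's case and figure indicate a major seventh chord. In F minor its root, the third degree, is Ab.
That chord is spelled Ab-C-Eb-G.
The figured bass 43 indicates second inversion, placing the fifth (Eb) in the bass: Eb-G-Ab-C.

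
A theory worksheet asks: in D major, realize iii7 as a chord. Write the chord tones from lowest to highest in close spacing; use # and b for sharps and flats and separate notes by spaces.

The numeral's case and figure indicate a minor seventh chord. In D major its root, the mediant, is F#.
That chord is spelled F#-A-C#-E.

F# A C# E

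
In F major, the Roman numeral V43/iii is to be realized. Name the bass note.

B

The applied chord V43/iii is rooted on E: E-G#-B-D.
The figure 43 means second inversion — the fifth is in the bass.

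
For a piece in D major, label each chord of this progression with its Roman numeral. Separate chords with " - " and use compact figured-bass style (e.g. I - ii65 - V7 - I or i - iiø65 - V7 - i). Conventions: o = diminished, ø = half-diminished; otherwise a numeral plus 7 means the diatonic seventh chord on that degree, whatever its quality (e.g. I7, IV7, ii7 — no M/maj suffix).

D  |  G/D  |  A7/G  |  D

I - IV64 - V42 - I

D: root D is the tonic; major triad there is I.
G/D: major triad on G = scale degree 4 → IV64.
A7/G: dominant seventh chord on A = scale degree 5 → V42.
D: root D is the tonic; major triad there is I.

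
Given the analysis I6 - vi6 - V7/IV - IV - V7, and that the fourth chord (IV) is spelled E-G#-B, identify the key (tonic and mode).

B major

The chord E is a major triad rooted on E; its label is IV.
IV on E implies E is the subdominant; that puts the tonic at B, and the uppercase numeral fits major mode.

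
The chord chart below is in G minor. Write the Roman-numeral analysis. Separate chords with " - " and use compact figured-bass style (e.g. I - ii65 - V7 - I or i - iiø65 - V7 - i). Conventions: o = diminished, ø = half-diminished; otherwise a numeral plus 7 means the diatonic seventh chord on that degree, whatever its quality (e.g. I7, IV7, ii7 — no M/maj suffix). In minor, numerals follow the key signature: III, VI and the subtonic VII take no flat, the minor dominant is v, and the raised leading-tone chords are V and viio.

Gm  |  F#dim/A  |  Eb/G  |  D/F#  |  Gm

Gm: minor triad on G = scale degree 1 → i.
F#dim/A: root F# is the leading tone; diminished triad there is viio6.
Eb/G: root Eb is the submediant; major triad there is VI6.
D/F#: major triad on D = scale degree 5 → V6.
Gm has root G, degree 1 in G minor, so i.

i - viio6 - VI6 - V6 - i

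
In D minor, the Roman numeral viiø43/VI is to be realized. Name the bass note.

The applied chord viiø43/VI is rooted on A: A-C-Eb-G.
The figure 43 means second inversion — the fifth is in the bass.

Eb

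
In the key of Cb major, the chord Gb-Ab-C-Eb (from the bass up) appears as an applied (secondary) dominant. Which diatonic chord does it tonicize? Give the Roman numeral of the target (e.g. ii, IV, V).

ii

The chord is a dominant seventh chord on Ab.
A dominant resolves down a perfect fifth: Ab → Db. In Cb major, Db is scale degree 2, i.e. ii.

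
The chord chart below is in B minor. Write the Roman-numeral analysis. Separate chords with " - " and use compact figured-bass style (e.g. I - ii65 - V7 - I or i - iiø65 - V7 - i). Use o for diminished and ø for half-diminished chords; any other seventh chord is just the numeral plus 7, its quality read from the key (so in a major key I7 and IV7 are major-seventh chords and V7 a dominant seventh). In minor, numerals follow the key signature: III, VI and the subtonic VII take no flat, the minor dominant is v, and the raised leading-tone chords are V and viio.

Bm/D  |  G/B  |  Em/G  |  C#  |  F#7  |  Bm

Bm/D: minor triad on B = scale degree 1 → i6.
G/B: major triad on G = scale degree 6 → VI6.
Em/G: root E is the subdominant; minor triad there is iv6.
C#: a major triad on C#, the applied dominant of V → V/V.
F#7: root F# is the dominant; dominant seventh chord there is V7.
Bm has root B, degree 1 in B minor, so i.

i6 - VI6 - iv6 - V/V - V7 - i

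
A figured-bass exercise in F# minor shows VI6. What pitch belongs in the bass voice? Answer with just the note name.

VI in F# minor has root D; the chord is D-F#-A.
The figure 6 means first inversion — the third is in the bass.

F#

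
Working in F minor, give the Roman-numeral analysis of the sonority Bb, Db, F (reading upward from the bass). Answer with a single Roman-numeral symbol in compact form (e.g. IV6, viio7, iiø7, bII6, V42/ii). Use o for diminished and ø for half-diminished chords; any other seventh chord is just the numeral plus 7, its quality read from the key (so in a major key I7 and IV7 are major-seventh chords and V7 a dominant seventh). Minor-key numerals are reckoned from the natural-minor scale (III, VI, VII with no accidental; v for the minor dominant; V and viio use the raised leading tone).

iv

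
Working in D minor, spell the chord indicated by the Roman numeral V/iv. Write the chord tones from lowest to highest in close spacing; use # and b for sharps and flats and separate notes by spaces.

D F# A

V/iv is a secondary dominant — the dominant triad of iv. iv in D minor is G, so the applied chord's root is D, a perfect fifth above.
Building a major triad on D gives D-F#-A.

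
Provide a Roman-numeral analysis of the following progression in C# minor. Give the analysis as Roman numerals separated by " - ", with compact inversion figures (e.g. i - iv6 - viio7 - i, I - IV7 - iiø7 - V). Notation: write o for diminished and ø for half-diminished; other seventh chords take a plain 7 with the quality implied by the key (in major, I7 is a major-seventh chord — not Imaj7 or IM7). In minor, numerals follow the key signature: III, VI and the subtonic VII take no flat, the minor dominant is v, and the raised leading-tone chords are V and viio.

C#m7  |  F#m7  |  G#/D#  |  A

i7 - iv7 - V64 - VI

C#m7: root C# is the tonic; minor seventh chord there is i7.
F#m7: root F# is the subdominant; minor seventh chord there is iv7.
G#/D# has root G#, degree 5 in C# minor, so V64.
A has root A, degree 6 in C# minor, so VI.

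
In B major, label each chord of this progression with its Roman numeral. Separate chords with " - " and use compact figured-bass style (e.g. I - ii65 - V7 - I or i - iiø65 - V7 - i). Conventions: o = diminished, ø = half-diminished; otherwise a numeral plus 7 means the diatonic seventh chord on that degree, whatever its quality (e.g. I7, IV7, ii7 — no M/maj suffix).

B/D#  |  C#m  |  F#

I6 - ii - V

B/D#: root B is the tonic; major triad there is I6.
C#m: minor triad on C# = scale degree 2 → ii.
F#: major triad on F# = scale degree 5 → V.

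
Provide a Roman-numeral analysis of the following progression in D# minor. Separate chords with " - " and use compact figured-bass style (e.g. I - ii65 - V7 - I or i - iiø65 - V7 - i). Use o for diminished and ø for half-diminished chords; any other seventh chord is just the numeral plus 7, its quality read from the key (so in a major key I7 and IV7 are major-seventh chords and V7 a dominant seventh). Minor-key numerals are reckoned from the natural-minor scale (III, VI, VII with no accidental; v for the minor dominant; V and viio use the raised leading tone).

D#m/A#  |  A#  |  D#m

i64 - V - i

D#m/A#: root D# is the tonic; minor triad there is i64.
A# has root A#, degree 5 in D# minor, so V.
D#m: root D# is the tonic; minor triad there is i.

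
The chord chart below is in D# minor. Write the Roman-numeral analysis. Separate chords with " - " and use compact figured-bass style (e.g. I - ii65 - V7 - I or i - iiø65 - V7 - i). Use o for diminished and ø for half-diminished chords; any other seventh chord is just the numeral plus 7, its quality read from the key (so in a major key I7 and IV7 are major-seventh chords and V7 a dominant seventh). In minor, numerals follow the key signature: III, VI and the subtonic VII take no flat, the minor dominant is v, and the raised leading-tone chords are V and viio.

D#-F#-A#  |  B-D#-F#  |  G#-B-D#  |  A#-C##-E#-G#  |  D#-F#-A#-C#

i - VI - iv - V7 - i7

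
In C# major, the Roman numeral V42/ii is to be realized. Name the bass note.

The applied chord V42/ii is rooted on A#: A#-C##-E#-G#.
The figure 42 means third inversion — the seventh is in the bass.

G#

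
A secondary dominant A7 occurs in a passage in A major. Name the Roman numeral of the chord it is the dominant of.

The chord is a dominant seventh chord on A.
A dominant resolves down a perfect fifth: A → D. In A major, D is scale degree 4, i.e. IV.

IV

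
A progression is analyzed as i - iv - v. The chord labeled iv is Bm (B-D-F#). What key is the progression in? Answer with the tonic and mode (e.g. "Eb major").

iv is given as B-D-F# — a minor triad with root B.
Counting down 3 scale steps from B places the tonic on F#; a minor triad on degree 4 is diatonic only in minor.

F# minor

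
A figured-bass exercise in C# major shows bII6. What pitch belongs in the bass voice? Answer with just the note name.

bII in C# major has root D; the chord is D-F#-A.
The figure 6 means first inversion — the third is in the bass.

F#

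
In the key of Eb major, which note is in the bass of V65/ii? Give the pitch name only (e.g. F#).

The applied chord V65/ii is rooted on C: C-E-G-Bb.
The figure 65 means first inversion — the third is in the bass.

E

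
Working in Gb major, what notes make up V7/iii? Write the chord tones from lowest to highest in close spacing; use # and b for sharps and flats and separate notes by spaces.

V7/iii is a secondary dominant — the dominant seventh of iii. iii in Gb major is Bb, so the applied chord's root is F, a perfect fifth above.
Building a dominant seventh chord on F gives F-A-C-Eb.

F A C Eb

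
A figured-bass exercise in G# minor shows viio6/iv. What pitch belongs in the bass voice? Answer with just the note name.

D#

The applied chord viio6/iv is rooted on B#: B#-D#-F#.
The figure 6 means first inversion — the third is in the bass.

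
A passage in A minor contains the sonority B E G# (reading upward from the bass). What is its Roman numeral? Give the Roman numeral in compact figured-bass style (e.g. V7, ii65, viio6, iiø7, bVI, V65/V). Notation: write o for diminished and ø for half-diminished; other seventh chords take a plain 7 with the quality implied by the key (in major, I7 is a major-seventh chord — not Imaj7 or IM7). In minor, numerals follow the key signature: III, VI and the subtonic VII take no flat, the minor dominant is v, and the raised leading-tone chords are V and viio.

V64

The pitches E-G#-B form a major triad rooted on E.
In A minor, E is the dominant; the diatonic major triad there is V.
With B in the bass the chord is in second inversion, so the figured bass is 64.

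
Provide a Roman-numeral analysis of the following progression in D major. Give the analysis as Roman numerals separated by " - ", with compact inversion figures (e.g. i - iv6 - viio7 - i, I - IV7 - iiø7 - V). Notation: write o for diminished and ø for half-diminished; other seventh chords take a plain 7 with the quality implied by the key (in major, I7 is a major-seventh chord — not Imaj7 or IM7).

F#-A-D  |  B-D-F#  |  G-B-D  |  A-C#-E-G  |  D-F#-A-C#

I6 - vi - IV - V7 - I7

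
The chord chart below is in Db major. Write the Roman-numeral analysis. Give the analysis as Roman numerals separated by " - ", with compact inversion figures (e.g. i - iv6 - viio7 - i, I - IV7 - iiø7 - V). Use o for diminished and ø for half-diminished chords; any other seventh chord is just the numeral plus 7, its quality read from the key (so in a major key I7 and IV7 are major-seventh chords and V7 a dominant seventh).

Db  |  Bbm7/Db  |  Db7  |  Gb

I - vi65 - V7/IV - IV

Db: major triad on Db = scale degree 1 → I.
Bbm7/Db has root Bb, degree 6 in Db major, so vi65.
Db7: a dominant seventh chord on Db, the applied dominant of IV → V7/IV.
Gb has root Gb, degree 4 in Db major, so IV.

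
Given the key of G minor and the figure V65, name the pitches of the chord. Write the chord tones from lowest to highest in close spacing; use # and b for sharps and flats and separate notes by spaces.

F# A C D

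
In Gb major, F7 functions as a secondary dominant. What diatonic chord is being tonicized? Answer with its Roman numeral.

The chord is a dominant seventh chord on F.
A dominant resolves down a perfect fifth: F → Bb. In Gb major, Bb is scale degree 3, i.e. iii.

iii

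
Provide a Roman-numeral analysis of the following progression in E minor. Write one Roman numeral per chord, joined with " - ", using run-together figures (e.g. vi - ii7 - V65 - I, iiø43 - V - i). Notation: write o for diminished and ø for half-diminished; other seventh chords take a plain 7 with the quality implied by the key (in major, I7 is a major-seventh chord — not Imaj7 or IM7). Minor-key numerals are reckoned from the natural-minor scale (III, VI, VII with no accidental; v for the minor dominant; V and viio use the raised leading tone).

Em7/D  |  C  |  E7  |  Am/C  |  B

Em7/D has root E, degree 1 in E minor, so i42.
C: major triad on C = scale degree 6 → VI.
E7: a dominant seventh chord on E, the applied dominant of iv → V7/iv.
Am/C: root A is the subdominant; minor triad there is iv6.
B: root B is the dominant; major triad there is V.

i42 - VI - V7/iv - iv6 - V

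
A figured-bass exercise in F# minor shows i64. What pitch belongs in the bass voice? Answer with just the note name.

C#

i in F# minor has root F#; the chord is F#-A-C#.
The figure 64 means second inversion — the fifth is in the bass.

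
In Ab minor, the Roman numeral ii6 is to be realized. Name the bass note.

ii in Ab minor has root Bb; the chord is Bb-Db-F.
The figure 6 means first inversion — the third is in the bass.

Db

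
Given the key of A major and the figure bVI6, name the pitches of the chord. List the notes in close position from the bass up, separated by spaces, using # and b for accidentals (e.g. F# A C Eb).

bVI6 is a major triad on the lowered sixth degree, borrowed from the parallel minor. In A major that root is F.
So the chord is F-A-C.
The figured bass 6 indicates first inversion, placing the third (A) in the bass: A-C-F.

A C F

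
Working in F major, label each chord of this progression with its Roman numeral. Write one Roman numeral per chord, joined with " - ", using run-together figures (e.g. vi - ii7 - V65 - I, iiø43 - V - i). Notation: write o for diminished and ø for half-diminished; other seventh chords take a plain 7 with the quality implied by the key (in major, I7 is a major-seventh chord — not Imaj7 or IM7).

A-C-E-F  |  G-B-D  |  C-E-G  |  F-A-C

I65 - V/V - V - I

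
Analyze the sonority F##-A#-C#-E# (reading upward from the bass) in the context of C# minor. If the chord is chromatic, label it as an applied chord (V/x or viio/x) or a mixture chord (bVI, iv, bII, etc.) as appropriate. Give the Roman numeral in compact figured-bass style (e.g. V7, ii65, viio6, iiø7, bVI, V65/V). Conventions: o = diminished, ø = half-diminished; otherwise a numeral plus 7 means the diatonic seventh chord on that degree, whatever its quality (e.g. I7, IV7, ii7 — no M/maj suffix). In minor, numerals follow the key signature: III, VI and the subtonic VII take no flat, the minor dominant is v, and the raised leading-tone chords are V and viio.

The pitches F##-A#-C#-E# form a half-diminished seventh chord rooted on F##.
F## sits a half step below G# (V in C# minor); a diminished chord there is the applied leading-tone chord of V.

viiø7/V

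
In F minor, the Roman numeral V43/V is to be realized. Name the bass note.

The applied chord V43/V is rooted on G: G-B-D-F.
The figure 43 means second inversion — the fifth is in the bass.

D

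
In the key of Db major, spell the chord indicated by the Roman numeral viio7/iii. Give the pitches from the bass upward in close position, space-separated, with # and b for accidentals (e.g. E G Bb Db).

E G Bb Db

viio7/iii is a secondary leading-tone chord. The target iii is F in Db major; the applied chord is rooted a semitone below, on E.
Building a fully diminished seventh chord on E gives E-G-Bb-Db.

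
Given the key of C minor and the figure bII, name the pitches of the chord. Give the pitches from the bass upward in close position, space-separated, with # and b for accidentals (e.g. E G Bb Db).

Db F Ab

bII is the Neapolitan chord — a major triad on the lowered second degree. In C minor that root is Db.
So the chord is Db-F-Ab.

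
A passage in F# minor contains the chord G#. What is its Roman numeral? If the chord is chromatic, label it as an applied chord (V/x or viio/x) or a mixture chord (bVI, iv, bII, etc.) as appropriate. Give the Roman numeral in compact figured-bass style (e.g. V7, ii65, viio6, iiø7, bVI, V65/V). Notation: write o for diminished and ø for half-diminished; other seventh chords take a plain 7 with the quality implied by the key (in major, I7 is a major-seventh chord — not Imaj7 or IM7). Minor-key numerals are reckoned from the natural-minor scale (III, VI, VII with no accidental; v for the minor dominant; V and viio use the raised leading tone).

Stacked in thirds the chord is G#-B#-D#: a major triad on G#.
G# is not a diatonic chord root with this quality in F# minor, but it lies a perfect fifth above C# (V), so the chord functions as an applied dominant of V.

V/V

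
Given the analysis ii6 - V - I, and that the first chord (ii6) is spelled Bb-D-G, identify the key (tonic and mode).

ii6 is given as Bb-D-G — a minor triad with root G.
Counting down one scale step from G places the tonic on F; a minor triad on degree 2 is diatonic only in major.

F major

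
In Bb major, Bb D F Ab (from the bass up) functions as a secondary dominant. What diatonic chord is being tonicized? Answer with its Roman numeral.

The chord is a dominant seventh chord on Bb.
A dominant resolves down a perfect fifth: Bb → Eb. In Bb major, Eb is scale degree 4, i.e. IV.

IV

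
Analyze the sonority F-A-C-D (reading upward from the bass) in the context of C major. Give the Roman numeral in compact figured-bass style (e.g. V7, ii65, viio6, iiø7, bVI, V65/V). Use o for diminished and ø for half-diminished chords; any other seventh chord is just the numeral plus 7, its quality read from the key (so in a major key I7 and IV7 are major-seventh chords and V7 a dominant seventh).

The pitches D-F-A-C form a minor seventh chord rooted on D.
In C major, D is the supertonic; the diatonic minor seventh chord there is ii7.
With F in the bass the chord is in first inversion, so the figured bass is 65.

ii65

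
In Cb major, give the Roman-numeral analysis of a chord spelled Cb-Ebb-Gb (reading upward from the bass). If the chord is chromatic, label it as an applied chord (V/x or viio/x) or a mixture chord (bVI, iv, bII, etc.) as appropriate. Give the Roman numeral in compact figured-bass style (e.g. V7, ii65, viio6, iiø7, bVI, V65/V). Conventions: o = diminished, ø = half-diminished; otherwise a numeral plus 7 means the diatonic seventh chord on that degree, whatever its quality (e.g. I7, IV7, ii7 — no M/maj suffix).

i

Stacked in thirds the chord is Cb-Ebb-Gb: a minor triad on Cb.
Cb is the first degree of Cb major. This is the minor tonic, borrowed from the parallel minor.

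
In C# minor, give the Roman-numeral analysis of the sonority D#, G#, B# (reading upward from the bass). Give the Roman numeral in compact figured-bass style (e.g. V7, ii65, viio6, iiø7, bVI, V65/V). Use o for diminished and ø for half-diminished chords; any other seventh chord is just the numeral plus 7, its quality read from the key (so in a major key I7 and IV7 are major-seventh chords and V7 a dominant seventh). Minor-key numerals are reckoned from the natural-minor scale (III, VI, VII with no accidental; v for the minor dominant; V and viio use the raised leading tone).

V64

Stacked in thirds the chord is G#-B#-D#: a major triad on G#.
In C# minor, G# is the dominant; the diatonic major triad there is V.
With D# in the bass the chord is in second inversion, so the figured bass is 64.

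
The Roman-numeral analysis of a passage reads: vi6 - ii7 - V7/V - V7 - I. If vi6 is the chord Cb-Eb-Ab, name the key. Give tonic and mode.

The chord Abm/Cb is a minor triad rooted on Ab; its label is vi6.
Counting down 5 scale steps from Ab places the tonic on Cb; a minor triad on degree 6 is diatonic only in major.

Cb major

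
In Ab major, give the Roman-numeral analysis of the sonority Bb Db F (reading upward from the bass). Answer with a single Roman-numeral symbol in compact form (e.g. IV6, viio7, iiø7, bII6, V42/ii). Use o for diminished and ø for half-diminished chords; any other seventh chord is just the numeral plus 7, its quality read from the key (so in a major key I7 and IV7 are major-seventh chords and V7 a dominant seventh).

ii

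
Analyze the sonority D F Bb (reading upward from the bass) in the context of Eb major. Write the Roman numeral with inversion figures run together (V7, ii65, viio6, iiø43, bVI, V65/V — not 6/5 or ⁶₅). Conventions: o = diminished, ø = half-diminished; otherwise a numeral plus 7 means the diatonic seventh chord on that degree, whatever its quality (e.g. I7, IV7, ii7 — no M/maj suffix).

V6

The pitches Bb-D-F form a major triad rooted on Bb.
Bb is scale degree 5 in Eb major, and a major triad on that degree is written V.
With D in the bass the chord is in first inversion, so the figured bass is 6.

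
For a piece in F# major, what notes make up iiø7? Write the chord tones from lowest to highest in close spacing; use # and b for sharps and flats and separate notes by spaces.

G# B D F#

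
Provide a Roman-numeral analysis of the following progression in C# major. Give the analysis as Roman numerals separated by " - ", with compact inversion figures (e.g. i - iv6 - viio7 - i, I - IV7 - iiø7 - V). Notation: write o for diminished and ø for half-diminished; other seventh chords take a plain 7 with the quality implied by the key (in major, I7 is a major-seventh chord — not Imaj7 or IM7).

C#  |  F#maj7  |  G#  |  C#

C#: root C# is the tonic; major triad there is I.
F#maj7 has root F#, degree 4 in C# major, so IV7.
G# has root G#, degree 5 in C# major, so V.
C#: major triad on C# = scale degree 1 → I.

I - IV7 - V - I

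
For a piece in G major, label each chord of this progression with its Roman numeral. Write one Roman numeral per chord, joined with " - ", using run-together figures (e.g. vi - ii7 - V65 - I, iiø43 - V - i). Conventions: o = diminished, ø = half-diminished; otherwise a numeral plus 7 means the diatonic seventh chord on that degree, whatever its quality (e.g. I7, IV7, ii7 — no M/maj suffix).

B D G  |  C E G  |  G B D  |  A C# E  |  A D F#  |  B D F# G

I6 - IV - I - V/V - V64 - I65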